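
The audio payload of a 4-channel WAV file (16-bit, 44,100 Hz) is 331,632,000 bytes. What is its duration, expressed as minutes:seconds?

15:40

Byte rate = 44,100 × 2 × 4 = 352,800 bytes/s.
Duration = 331,632,000 / 352,800 = 940 s.
940 s = 15:40.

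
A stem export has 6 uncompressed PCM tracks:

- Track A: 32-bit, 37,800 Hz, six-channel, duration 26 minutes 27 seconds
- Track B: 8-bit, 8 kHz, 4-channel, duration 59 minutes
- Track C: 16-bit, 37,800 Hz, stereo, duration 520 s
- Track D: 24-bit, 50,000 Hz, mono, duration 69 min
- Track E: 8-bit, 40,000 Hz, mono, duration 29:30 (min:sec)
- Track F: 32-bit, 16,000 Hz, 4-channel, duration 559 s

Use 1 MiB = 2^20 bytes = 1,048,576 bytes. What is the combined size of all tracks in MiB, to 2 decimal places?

Track A: 26 minutes 27 seconds = 1,587 s; 37,800 × 1,587 × 4 × 6 = 1,439,726,400 bytes.
Track B: 59 minutes = 3,540 s; 8,000 × 3,540 × 1 × 4 = 113,280,000 bytes.
Track C: 37,800 × 520 × 2 × 2 = 78,624,000 bytes.
Track D: 69 min = 4,140 s; 50,000 × 4,140 × 3 × 1 = 621,000,000 bytes.
Track E: 29:30 (min:sec) = 1,770 s; 40,000 × 1,770 × 1 × 1 = 70,800,000 bytes.
Track F: 16,000 × 559 × 4 × 4 = 143,104,000 bytes.
Total = 2,466,534,400 bytes = 2352.27 MiB.

2352.27 MiB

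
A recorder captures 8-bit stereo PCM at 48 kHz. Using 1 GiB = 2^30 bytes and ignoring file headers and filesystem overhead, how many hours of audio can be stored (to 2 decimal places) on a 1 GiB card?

Uncompressed byte rate = 48,000 × 1 × 2 = 96,000 bytes/s.
Capacity = 1 × 1,073,741,824 = 1,073,741,824 bytes.
1,073,741,824 / 96,000 ≈ 11184.81 s → 3.11 hours.

3.11 hours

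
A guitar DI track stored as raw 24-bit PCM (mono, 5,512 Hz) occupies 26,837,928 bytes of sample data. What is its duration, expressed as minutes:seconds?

27:03

Byte rate = 5,512 × 3 × 1 = 16,536 bytes/s.
Duration = 26,837,928 / 16,536 = 1,623 s.
1,623 s = 27:03.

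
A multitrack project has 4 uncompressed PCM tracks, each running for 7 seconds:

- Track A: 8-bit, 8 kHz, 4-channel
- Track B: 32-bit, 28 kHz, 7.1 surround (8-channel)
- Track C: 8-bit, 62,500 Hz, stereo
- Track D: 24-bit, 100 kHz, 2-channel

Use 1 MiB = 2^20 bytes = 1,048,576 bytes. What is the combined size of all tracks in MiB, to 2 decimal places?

11.03 MiB

Track A: 8,000 × 7 × 1 × 4 = 224,000 bytes.
Track B: 28,000 × 7 × 4 × 8 = 6,272,000 bytes.
Track C: 62,500 × 7 × 1 × 2 = 875,000 bytes.
Track D: 100,000 × 7 × 3 × 2 = 4,200,000 bytes.
Total = 11,571,000 bytes = 11.03 MiB.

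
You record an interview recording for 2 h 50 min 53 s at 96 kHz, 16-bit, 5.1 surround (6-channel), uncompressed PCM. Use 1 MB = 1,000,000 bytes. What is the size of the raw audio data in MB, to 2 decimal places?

Duration = 2 h 50 min 53 s = 10,253 s.
Bytes = 96,000 samples/s × 10,253 s × 2 bytes/sample × 6 ch = 11,811,456,000 bytes.
11,811,456,000 / 1,000,000 = 11811.46 MB.

11811.46 MB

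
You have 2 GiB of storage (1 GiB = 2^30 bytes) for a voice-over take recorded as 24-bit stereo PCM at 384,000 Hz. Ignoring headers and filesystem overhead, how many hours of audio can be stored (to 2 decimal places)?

Uncompressed byte rate = 384,000 × 3 × 2 = 2,304,000 bytes/s.
Capacity = 2 × 1,073,741,824 = 2,147,483,648 bytes.
2,147,483,648 / 2,304,000 ≈ 932.07 s → 0.26 hours.

0.26 hours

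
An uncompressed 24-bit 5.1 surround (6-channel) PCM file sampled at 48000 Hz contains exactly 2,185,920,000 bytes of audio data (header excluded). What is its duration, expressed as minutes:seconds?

Byte rate = 48,000 × 3 × 6 = 864,000 bytes/s.
Duration = 2,185,920,000 / 864,000 = 2,530 s.
2,530 s = 42:10.

42:10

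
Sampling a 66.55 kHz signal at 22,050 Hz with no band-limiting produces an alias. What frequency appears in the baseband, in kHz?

Nyquist = 22,050/2 = 11,025 Hz; 66,550 Hz exceeds it.
Alias = |66,550 − 3×22,050| = |66,550 − 66,150| = 400 Hz = 0.4 kHz.

0.4 kHz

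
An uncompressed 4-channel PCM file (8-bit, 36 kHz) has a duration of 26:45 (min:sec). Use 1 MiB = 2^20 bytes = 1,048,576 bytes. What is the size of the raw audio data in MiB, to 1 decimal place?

Duration = 26:45 (min:sec) = 1,605 s.
Bytes = 36,000 samples/s × 1,605 s × 1 bytes/sample × 4 ch = 231,120,000 bytes.
231,120,000 / 1,048,576 = 220.4 MiB.

220.4 MiB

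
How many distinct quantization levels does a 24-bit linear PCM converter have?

2^24 = 16,777,216.

16,777,216 levels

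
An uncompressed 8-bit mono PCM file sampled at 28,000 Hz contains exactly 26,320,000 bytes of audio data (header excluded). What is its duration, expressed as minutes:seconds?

Byte rate = 28,000 × 1 × 1 = 28,000 bytes/s.
Duration = 26,320,000 / 28,000 = 940 s.
940 s = 15:40.

15:40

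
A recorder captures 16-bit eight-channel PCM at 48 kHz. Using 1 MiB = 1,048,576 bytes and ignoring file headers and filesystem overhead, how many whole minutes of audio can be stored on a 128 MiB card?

Uncompressed byte rate = 48,000 × 2 × 8 = 768,000 bytes/s.
Capacity = 128 × 1,048,576 = 134,217,728 bytes.
134,217,728 / 768,000 ≈ 174.76 s → 2 minutes.

2 minutes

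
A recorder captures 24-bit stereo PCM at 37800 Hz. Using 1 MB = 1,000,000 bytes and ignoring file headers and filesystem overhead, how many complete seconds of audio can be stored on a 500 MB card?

2,204 seconds

Uncompressed byte rate = 37,800 × 3 × 2 = 226,800 bytes/s.
Capacity = 500 × 1,000,000 = 500,000,000 bytes.
500,000,000 / 226,800 ≈ 2204.59 s → 2,204 seconds.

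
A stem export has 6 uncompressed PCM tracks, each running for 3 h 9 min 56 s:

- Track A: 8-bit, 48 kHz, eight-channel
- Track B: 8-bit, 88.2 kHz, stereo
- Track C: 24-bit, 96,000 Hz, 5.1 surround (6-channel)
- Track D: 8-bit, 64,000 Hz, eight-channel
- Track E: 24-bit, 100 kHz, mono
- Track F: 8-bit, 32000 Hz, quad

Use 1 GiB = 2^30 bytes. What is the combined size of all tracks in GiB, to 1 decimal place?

3 h 9 min 56 s = 11,396 s.
Track A: 48,000 × 11,396 × 1 × 8 = 4,376,064,000 bytes.
Track B: 88,200 × 11,396 × 1 × 2 = 2,010,254,400 bytes.
Track C: 96,000 × 11,396 × 3 × 6 = 19,692,288,000 bytes.
Track D: 64,000 × 11,396 × 1 × 8 = 5,834,752,000 bytes.
Track E: 100,000 × 11,396 × 3 × 1 = 3,418,800,000 bytes.
Track F: 32,000 × 11,396 × 1 × 4 = 1,458,688,000 bytes.
Total = 36,790,846,400 bytes = 34.3 GiB.

34.3 GiB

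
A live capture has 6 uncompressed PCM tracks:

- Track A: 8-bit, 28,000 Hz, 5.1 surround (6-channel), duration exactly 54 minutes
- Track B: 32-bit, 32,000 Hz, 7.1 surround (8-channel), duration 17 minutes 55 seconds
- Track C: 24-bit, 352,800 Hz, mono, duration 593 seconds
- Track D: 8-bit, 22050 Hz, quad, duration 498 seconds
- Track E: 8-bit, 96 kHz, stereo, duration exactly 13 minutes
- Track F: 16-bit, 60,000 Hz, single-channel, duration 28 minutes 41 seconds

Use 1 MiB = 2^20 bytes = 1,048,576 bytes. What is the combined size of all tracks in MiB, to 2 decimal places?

Track A: exactly 54 minutes = 3,240 s; 28,000 × 3,240 × 1 × 6 = 544,320,000 bytes.
Track B: 17 minutes 55 seconds = 1,075 s; 32,000 × 1,075 × 4 × 8 = 1,100,800,000 bytes.
Track C: 352,800 × 593 × 3 × 1 = 627,631,200 bytes.
Track D: 22,050 × 498 × 1 × 4 = 43,923,600 bytes.
Track E: exactly 13 minutes = 780 s; 96,000 × 780 × 1 × 2 = 149,760,000 bytes.
Track F: 28 minutes 41 seconds = 1,721 s; 60,000 × 1,721 × 2 × 1 = 206,520,000 bytes.
Total = 2,672,954,800 bytes = 2549.13 MiB.

2549.13 MiB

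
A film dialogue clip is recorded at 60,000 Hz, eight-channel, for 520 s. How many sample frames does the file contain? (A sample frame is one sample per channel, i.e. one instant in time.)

60,000 samples/s × 520 s = 31,200,000 frames.

31,200,000 sample frames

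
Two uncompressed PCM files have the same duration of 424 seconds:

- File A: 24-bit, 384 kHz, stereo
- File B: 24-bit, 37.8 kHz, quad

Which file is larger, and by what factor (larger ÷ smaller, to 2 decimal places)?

File A: 384,000 × 3 × 2 = 2,304,000 bytes/s.
File B: 37,800 × 3 × 4 = 453,600 bytes/s.
File A is larger; ratio = 976,896,000 / 192,326,400 = 5.08.

File A, by a factor of 5.08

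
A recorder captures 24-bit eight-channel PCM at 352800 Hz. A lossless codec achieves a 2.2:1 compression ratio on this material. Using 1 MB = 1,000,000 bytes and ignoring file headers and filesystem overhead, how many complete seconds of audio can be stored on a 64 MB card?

Uncompressed byte rate = 352,800 × 3 × 8 = 8,467,200 bytes/s.
After 2.2:1 compression, effective rate ≈ 3848727.27 bytes/s.
Capacity = 64 × 1,000,000 = 64,000,000 bytes.
64,000,000 / effective rate ≈ 16.63 s → 16 seconds.

16 seconds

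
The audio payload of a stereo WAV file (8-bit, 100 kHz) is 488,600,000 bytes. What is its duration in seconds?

Byte rate = 100,000 × 1 × 2 = 200,000 bytes/s.
Duration = 488,600,000 / 200,000 = 2,443 s.

2,443 seconds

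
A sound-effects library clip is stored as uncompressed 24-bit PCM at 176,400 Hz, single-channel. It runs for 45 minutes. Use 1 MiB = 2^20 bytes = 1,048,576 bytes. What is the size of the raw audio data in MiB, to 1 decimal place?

Duration = 45 minutes = 2,700 s.
Bytes = 176,400 samples/s × 2,700 s × 3 bytes/sample × 1 ch = 1,428,840,000 bytes.
1,428,840,000 / 1,048,576 = 1362.6 MiB.

1362.6 MiB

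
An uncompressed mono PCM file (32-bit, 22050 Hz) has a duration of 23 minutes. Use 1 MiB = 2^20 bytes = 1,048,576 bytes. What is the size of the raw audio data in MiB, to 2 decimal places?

116.08 MiB

Duration = 23 minutes = 1,380 s.
Bytes = 22,050 samples/s × 1,380 s × 4 bytes/sample × 1 ch = 121,716,000 bytes.
121,716,000 / 1,048,576 = 116.08 MiB.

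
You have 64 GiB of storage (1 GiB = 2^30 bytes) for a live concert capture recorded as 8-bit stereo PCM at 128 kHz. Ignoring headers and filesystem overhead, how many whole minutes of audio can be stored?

4,473 minutes

Uncompressed byte rate = 128,000 × 1 × 2 = 256,000 bytes/s.
Capacity = 64 × 1,073,741,824 = 68,719,476,736 bytes.
68,719,476,736 / 256,000 ≈ 268435.46 s → 4,473 minutes.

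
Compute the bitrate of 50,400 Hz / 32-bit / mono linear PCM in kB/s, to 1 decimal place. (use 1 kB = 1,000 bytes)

201.6 kB/s

Bit rate = 50,400 × 32 × 1 = 1,612,800 bits/s.
1,612,800 / 8 = 201,600 B/s = 201.6 kB/s.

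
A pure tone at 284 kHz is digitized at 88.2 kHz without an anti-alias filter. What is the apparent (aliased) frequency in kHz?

Nyquist = 88,200/2 = 44,100 Hz; 284,000 Hz exceeds it.
Alias = |284,000 − 3×88,200| = |284,000 − 264,600| = 19,400 Hz = 19.4 kHz.

19.4 kHz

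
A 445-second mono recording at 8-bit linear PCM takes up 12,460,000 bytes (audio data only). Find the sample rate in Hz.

Bytes = sample_rate × seconds × bytes_per_sample × channels.
sample_rate = 12,460,000 / (445 × 1 × 1) = 12,460,000 / 445 = 28,000 Hz.

28,000 Hz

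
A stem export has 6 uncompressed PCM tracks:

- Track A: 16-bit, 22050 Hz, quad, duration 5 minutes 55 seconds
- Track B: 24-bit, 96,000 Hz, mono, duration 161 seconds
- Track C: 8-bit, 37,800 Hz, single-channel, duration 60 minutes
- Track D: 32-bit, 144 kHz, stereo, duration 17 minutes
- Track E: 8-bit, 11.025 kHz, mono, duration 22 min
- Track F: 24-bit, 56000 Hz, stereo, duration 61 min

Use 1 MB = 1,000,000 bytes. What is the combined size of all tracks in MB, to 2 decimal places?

2664.42 MB

Track A: 5 minutes 55 seconds = 355 s; 22,050 × 355 × 2 × 4 = 62,622,000 bytes.
Track B: 96,000 × 161 × 3 × 1 = 46,368,000 bytes.
Track C: 60 minutes = 3,600 s; 37,800 × 3,600 × 1 × 1 = 136,080,000 bytes.
Track D: 17 minutes = 1,020 s; 144,000 × 1,020 × 4 × 2 = 1,175,040,000 bytes.
Track E: 22 min = 1,320 s; 11,025 × 1,320 × 1 × 1 = 14,553,000 bytes.
Track F: 61 min = 3,660 s; 56,000 × 3,660 × 3 × 2 = 1,229,760,000 bytes.
Total = 2,664,423,000 bytes = 2664.42 MB.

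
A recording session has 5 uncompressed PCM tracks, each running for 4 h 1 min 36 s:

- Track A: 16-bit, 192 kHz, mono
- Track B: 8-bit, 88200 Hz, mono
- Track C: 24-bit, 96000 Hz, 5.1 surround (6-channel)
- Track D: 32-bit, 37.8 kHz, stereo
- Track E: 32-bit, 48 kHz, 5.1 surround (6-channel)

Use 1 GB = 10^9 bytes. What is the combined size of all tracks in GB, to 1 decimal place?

4 h 1 min 36 s = 14,496 s.
Track A: 192,000 × 14,496 × 2 × 1 = 5,566,464,000 bytes.
Track B: 88,200 × 14,496 × 1 × 1 = 1,278,547,200 bytes.
Track C: 96,000 × 14,496 × 3 × 6 = 25,049,088,000 bytes.
Track D: 37,800 × 14,496 × 4 × 2 = 4,383,590,400 bytes.
Track E: 48,000 × 14,496 × 4 × 6 = 16,699,392,000 bytes.
Total = 52,977,081,600 bytes = 53.0 GB.

53.0 GB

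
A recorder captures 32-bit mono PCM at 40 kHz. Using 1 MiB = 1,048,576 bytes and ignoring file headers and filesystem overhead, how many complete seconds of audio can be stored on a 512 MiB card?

3,355 seconds

Uncompressed byte rate = 40,000 × 4 × 1 = 160,000 bytes/s.
Capacity = 512 × 1,048,576 = 536,870,912 bytes.
536,870,912 / 160,000 ≈ 3355.44 s → 3,355 seconds.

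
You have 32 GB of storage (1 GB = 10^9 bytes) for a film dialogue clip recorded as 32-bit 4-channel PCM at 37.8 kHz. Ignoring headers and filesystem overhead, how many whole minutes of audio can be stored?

Uncompressed byte rate = 37,800 × 4 × 4 = 604,800 bytes/s.
Capacity = 32 × 1,000,000,000 = 32,000,000,000 bytes.
32,000,000,000 / 604,800 ≈ 52910.05 s → 881 minutes.

881 minutes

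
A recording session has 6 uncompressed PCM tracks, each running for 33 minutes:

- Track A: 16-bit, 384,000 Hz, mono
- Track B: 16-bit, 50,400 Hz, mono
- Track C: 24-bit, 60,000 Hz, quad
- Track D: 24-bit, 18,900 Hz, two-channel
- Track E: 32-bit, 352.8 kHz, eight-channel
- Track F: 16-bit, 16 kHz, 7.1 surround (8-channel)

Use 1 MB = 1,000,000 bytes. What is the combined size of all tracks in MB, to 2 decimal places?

26230.64 MB

33 minutes = 1,980 s.
Track A: 384,000 × 1,980 × 2 × 1 = 1,520,640,000 bytes.
Track B: 50,400 × 1,980 × 2 × 1 = 199,584,000 bytes.
Track C: 60,000 × 1,980 × 3 × 4 = 1,425,600,000 bytes.
Track D: 18,900 × 1,980 × 3 × 2 = 224,532,000 bytes.
Track E: 352,800 × 1,980 × 4 × 8 = 22,353,408,000 bytes.
Track F: 16,000 × 1,980 × 2 × 8 = 506,880,000 bytes.
Total = 26,230,644,000 bytes = 26230.64 MB.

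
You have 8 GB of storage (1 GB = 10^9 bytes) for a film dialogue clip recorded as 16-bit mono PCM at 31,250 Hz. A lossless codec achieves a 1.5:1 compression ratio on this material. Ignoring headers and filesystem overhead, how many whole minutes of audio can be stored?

Uncompressed byte rate = 31,250 × 2 × 1 = 62,500 bytes/s.
After 1.5:1 compression, effective rate ≈ 41666.67 bytes/s.
Capacity = 8 × 1,000,000,000 = 8,000,000,000 bytes.
8,000,000,000 / effective rate ≈ 192000 s → 3,200 minutes.

3,200 minutes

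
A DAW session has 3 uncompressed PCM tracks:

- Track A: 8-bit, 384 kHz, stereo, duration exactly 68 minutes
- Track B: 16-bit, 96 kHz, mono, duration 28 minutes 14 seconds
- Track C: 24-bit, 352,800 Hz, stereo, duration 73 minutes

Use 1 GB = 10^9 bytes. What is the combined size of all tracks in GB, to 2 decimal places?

Track A: exactly 68 minutes = 4,080 s; 384,000 × 4,080 × 1 × 2 = 3,133,440,000 bytes.
Track B: 28 minutes 14 seconds = 1,694 s; 96,000 × 1,694 × 2 × 1 = 325,248,000 bytes.
Track C: 73 minutes = 4,380 s; 352,800 × 4,380 × 3 × 2 = 9,271,584,000 bytes.
Total = 12,730,272,000 bytes = 12.73 GB.

12.73 GB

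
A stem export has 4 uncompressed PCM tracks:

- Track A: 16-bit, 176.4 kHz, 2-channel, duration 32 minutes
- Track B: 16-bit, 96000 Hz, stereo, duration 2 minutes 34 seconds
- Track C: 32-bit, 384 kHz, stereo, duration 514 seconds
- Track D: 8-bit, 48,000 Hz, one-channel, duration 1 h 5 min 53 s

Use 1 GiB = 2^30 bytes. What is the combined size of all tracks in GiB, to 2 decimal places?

2.96 GiB

Track A: 32 minutes = 1,920 s; 176,400 × 1,920 × 2 × 2 = 1,354,752,000 bytes.
Track B: 2 minutes 34 seconds = 154 s; 96,000 × 154 × 2 × 2 = 59,136,000 bytes.
Track C: 384,000 × 514 × 4 × 2 = 1,579,008,000 bytes.
Track D: 1 h 5 min 53 s = 3,953 s; 48,000 × 3,953 × 1 × 1 = 189,744,000 bytes.
Total = 3,182,640,000 bytes = 2.96 GiB.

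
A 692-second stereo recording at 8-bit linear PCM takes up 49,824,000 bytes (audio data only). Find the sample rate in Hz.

36,000 Hz

Bytes = sample_rate × seconds × bytes_per_sample × channels.
sample_rate = 49,824,000 / (692 × 1 × 2) = 49,824,000 / 1,384 = 36,000 Hz.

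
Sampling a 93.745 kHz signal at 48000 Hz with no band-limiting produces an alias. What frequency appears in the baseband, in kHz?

2.255 kHz

Nyquist = 48,000/2 = 24,000 Hz; 93,745 Hz exceeds it.
Alias = |93,745 − 2×48,000| = |93,745 − 96,000| = 2,255 Hz = 2.255 kHz.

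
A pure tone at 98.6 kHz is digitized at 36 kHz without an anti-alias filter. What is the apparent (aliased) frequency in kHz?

9.4 kHz

Nyquist = 36,000/2 = 18,000 Hz; 98,600 Hz exceeds it.
Alias = |98,600 − 3×36,000| = |98,600 − 108,000| = 9,400 Hz = 9.4 kHz.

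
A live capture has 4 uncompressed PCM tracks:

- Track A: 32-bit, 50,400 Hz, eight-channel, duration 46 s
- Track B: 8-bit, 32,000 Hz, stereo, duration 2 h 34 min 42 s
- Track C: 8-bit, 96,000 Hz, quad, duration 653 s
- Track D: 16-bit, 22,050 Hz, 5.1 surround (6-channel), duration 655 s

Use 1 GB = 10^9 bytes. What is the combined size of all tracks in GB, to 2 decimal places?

1.09 GB

Track A: 50,400 × 46 × 4 × 8 = 74,188,800 bytes.
Track B: 2 h 34 min 42 s = 9,282 s; 32,000 × 9,282 × 1 × 2 = 594,048,000 bytes.
Track C: 96,000 × 653 × 1 × 4 = 250,752,000 bytes.
Track D: 22,050 × 655 × 2 × 6 = 173,313,000 bytes.
Total = 1,092,301,800 bytes = 1.09 GB.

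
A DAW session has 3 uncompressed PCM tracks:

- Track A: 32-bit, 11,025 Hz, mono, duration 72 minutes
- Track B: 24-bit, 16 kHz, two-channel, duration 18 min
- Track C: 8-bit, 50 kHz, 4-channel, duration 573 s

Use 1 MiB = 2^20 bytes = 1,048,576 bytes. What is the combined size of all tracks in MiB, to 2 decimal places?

Track A: 72 minutes = 4,320 s; 11,025 × 4,320 × 4 × 1 = 190,512,000 bytes.
Track B: 18 min = 1,080 s; 16,000 × 1,080 × 3 × 2 = 103,680,000 bytes.
Track C: 50,000 × 573 × 1 × 4 = 114,600,000 bytes.
Total = 408,792,000 bytes = 389.85 MiB.

389.85 MiB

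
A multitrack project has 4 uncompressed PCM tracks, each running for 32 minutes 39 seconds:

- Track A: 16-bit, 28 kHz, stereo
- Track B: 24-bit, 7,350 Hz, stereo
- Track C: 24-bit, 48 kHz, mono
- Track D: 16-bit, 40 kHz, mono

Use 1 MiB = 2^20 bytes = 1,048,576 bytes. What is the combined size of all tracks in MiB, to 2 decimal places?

710.12 MiB

32 minutes 39 seconds = 1,959 s.
Track A: 28,000 × 1,959 × 2 × 2 = 219,408,000 bytes.
Track B: 7,350 × 1,959 × 3 × 2 = 86,391,900 bytes.
Track C: 48,000 × 1,959 × 3 × 1 = 282,096,000 bytes.
Track D: 40,000 × 1,959 × 2 × 1 = 156,720,000 bytes.
Total = 744,615,900 bytes = 710.12 MiB.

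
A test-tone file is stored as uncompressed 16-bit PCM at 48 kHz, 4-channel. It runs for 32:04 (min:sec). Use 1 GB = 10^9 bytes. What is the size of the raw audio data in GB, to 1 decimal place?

0.7 GB

Duration = 32:04 (min:sec) = 1,924 s.
Bytes = 48,000 samples/s × 1,924 s × 2 bytes/sample × 4 ch = 738,816,000 bytes.
738,816,000 / 1,000,000,000 = 0.7 GB.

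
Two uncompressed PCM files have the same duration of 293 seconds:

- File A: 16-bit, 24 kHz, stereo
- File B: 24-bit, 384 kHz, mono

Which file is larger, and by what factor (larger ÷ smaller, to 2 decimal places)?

File B, by a factor of 12.00

File A: 24,000 × 2 × 2 = 96,000 bytes/s.
File B: 384,000 × 3 × 1 = 1,152,000 bytes/s.
File B is larger; ratio = 337,536,000 / 28,128,000 = 12.00.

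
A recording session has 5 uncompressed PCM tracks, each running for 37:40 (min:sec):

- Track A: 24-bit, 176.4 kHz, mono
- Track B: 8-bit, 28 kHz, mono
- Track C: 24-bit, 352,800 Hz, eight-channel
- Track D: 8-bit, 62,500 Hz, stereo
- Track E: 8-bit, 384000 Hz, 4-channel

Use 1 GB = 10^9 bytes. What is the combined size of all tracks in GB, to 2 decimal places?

24.15 GB

37:40 (min:sec) = 2,260 s.
Track A: 176,400 × 2,260 × 3 × 1 = 1,195,992,000 bytes.
Track B: 28,000 × 2,260 × 1 × 1 = 63,280,000 bytes.
Track C: 352,800 × 2,260 × 3 × 8 = 19,135,872,000 bytes.
Track D: 62,500 × 2,260 × 1 × 2 = 282,500,000 bytes.
Track E: 384,000 × 2,260 × 1 × 4 = 3,471,360,000 bytes.
Total = 24,149,004,000 bytes = 24.15 GB.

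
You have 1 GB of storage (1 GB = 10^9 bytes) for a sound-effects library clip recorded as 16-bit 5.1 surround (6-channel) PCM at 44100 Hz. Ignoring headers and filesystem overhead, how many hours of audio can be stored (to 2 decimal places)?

0.52 hours

Uncompressed byte rate = 44,100 × 2 × 6 = 529,200 bytes/s.
Capacity = 1 × 1,000,000,000 = 1,000,000,000 bytes.
1,000,000,000 / 529,200 ≈ 1889.64 s → 0.52 hours.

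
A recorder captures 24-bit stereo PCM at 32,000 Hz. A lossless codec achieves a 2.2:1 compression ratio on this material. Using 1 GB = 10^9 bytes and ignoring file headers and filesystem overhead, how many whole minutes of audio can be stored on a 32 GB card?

6,111 minutes

Uncompressed byte rate = 32,000 × 3 × 2 = 192,000 bytes/s.
After 2.2:1 compression, effective rate ≈ 87272.73 bytes/s.
Capacity = 32 × 1,000,000,000 = 32,000,000,000 bytes.
32,000,000,000 / effective rate ≈ 366666.67 s → 6,111 minutes.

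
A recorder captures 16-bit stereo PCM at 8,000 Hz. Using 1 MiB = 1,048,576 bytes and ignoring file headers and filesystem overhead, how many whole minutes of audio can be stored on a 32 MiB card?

Uncompressed byte rate = 8,000 × 2 × 2 = 32,000 bytes/s.
Capacity = 32 × 1,048,576 = 33,554,432 bytes.
33,554,432 / 32,000 ≈ 1048.58 s → 17 minutes.

17 minutes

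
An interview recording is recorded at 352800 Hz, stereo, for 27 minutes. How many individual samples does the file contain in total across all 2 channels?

1,143,072,000 samples

27 minutes = 1,620 s.
352,800 × 1,620 s × 2 ch = 1,143,072,000 samples.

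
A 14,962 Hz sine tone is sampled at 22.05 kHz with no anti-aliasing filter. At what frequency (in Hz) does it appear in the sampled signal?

7,088 Hz

Nyquist = 22,050/2 = 11,025 Hz; 14,962 Hz exceeds it.
Alias = |14,962 − 1×22,050| = |14,962 − 22,050| = 7,088 Hz.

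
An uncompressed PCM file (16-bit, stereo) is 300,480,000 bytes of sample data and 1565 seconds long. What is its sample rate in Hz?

48,000 Hz

Bytes = sample_rate × seconds × bytes_per_sample × channels.
sample_rate = 300,480,000 / (1,565 × 2 × 2) = 300,480,000 / 6,260 = 48,000 Hz.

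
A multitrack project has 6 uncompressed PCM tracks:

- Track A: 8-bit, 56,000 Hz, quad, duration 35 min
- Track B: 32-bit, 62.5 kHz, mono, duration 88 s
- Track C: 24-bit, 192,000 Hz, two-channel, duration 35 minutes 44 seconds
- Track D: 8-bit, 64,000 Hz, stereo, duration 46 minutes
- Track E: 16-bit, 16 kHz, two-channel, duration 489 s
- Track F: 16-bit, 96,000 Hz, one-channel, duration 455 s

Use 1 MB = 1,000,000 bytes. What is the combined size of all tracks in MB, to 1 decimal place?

3434.2 MB

Track A: 35 min = 2,100 s; 56,000 × 2,100 × 1 × 4 = 470,400,000 bytes.
Track B: 62,500 × 88 × 4 × 1 = 22,000,000 bytes.
Track C: 35 minutes 44 seconds = 2,144 s; 192,000 × 2,144 × 3 × 2 = 2,469,888,000 bytes.
Track D: 46 minutes = 2,760 s; 64,000 × 2,760 × 1 × 2 = 353,280,000 bytes.
Track E: 16,000 × 489 × 2 × 2 = 31,296,000 bytes.
Track F: 96,000 × 455 × 2 × 1 = 87,360,000 bytes.
Total = 3,434,224,000 bytes = 3434.2 MB.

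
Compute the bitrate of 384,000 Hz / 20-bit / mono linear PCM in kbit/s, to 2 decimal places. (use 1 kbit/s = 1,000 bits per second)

Bit rate = 384,000 × 20 × 1 = 7,680,000 bits/s.
= 7680.00 kbit/s.

7680.00 kbit/s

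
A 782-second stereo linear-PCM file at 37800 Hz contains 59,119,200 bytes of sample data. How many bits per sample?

Bytes per sample = 59,119,200 / (37,800 × 782 × 2) = 59,119,200 / 59,119,200 = 1.
Bit depth = 1 × 8 = 8 bits.

8 bits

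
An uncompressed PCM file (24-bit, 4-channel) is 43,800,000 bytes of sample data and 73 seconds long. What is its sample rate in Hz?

Bytes = sample_rate × seconds × bytes_per_sample × channels.
sample_rate = 43,800,000 / (73 × 3 × 4) = 43,800,000 / 876 = 50,000 Hz.

50,000 Hz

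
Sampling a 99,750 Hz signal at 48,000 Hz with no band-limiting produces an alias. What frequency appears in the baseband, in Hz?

3,750 Hz

Nyquist = 48,000/2 = 24,000 Hz; 99,750 Hz exceeds it.
Alias = |99,750 − 2×48,000| = |99,750 − 96,000| = 3,750 Hz.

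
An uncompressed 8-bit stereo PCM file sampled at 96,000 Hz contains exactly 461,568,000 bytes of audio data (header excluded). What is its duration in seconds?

2,404 seconds

Byte rate = 96,000 × 1 × 2 = 192,000 bytes/s.
Duration = 461,568,000 / 192,000 = 2,404 s.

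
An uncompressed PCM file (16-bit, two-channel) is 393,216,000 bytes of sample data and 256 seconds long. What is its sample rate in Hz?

384,000 Hz

Bytes = sample_rate × seconds × bytes_per_sample × channels.
sample_rate = 393,216,000 / (256 × 2 × 2) = 393,216,000 / 1,024 = 384,000 Hz.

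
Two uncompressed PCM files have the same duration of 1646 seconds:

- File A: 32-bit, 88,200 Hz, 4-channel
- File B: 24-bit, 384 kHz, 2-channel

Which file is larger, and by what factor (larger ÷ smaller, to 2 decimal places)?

File A: 88,200 × 4 × 4 = 1,411,200 bytes/s.
File B: 384,000 × 3 × 2 = 2,304,000 bytes/s.
File B is larger; ratio = 3,792,384,000 / 2,322,835,200 = 1.63.

File B, by a factor of 1.63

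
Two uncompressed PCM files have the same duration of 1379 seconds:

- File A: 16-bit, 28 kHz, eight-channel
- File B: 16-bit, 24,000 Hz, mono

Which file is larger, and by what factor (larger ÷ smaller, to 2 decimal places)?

File A: 28,000 × 2 × 8 = 448,000 bytes/s.
File B: 24,000 × 2 × 1 = 48,000 bytes/s.
File A is larger; ratio = 617,792,000 / 66,192,000 = 9.33.

File A, by a factor of 9.33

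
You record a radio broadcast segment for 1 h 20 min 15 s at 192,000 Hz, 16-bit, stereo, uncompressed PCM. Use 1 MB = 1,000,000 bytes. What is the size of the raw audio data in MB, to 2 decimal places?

3697.92 MB

Duration = 1 h 20 min 15 s = 4,815 s.
Bytes = 192,000 samples/s × 4,815 s × 2 bytes/sample × 2 ch = 3,697,920,000 bytes.
3,697,920,000 / 1,000,000 = 3697.92 MB.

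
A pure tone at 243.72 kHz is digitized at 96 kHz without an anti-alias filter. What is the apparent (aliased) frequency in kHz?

44.28 kHz

Nyquist = 96,000/2 = 48,000 Hz; 243,720 Hz exceeds it.
Alias = |243,720 − 3×96,000| = |243,720 − 288,000| = 44,280 Hz = 44.28 kHz.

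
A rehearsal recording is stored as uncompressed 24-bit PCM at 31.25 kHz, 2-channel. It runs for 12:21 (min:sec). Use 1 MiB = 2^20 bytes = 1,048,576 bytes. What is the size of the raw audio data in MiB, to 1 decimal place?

Duration = 12:21 (min:sec) = 741 s.
Bytes = 31,250 samples/s × 741 s × 3 bytes/sample × 2 ch = 138,937,500 bytes.
138,937,500 / 1,048,576 = 132.5 MiB.

132.5 MiB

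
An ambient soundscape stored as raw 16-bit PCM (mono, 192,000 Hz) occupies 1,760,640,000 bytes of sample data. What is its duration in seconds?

4,585 seconds

Byte rate = 192,000 × 2 × 1 = 384,000 bytes/s.
Duration = 1,760,640,000 / 384,000 = 4,585 s.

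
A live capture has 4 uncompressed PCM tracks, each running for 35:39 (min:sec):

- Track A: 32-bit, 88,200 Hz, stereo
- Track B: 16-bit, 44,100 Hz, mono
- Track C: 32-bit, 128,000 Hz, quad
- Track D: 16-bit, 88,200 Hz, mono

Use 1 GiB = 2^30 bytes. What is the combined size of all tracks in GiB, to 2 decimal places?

35:39 (min:sec) = 2,139 s.
Track A: 88,200 × 2,139 × 4 × 2 = 1,509,278,400 bytes.
Track B: 44,100 × 2,139 × 2 × 1 = 188,659,800 bytes.
Track C: 128,000 × 2,139 × 4 × 4 = 4,380,672,000 bytes.
Track D: 88,200 × 2,139 × 2 × 1 = 377,319,600 bytes.
Total = 6,455,929,800 bytes = 6.01 GiB.

6.01 GiB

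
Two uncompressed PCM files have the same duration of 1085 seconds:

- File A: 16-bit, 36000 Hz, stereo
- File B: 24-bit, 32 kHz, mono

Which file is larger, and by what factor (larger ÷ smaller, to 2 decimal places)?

File A: 36,000 × 2 × 2 = 144,000 bytes/s.
File B: 32,000 × 3 × 1 = 96,000 bytes/s.
File A is larger; ratio = 156,240,000 / 104,160,000 = 1.50.

File A, by a factor of 1.50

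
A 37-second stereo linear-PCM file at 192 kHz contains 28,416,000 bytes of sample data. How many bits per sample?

16 bits

Bytes per sample = 28,416,000 / (192,000 × 37 × 2) = 28,416,000 / 14,208,000 = 2.
Bit depth = 2 × 8 = 16 bits.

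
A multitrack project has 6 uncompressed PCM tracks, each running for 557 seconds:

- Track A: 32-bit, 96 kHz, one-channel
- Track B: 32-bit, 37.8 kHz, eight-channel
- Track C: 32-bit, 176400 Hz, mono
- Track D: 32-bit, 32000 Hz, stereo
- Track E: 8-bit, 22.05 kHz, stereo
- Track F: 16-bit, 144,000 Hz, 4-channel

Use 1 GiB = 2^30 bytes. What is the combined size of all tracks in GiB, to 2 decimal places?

Track A: 96,000 × 557 × 4 × 1 = 213,888,000 bytes.
Track B: 37,800 × 557 × 4 × 8 = 673,747,200 bytes.
Track C: 176,400 × 557 × 4 × 1 = 393,019,200 bytes.
Track D: 32,000 × 557 × 4 × 2 = 142,592,000 bytes.
Track E: 22,050 × 557 × 1 × 2 = 24,563,700 bytes.
Track F: 144,000 × 557 × 2 × 4 = 641,664,000 bytes.
Total = 2,089,474,100 bytes = 1.95 GiB.

1.95 GiB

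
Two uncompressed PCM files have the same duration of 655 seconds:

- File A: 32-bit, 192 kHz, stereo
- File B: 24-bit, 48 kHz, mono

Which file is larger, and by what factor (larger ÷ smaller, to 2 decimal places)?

File A, by a factor of 10.67

File A: 192,000 × 4 × 2 = 1,536,000 bytes/s.
File B: 48,000 × 3 × 1 = 144,000 bytes/s.
File A is larger; ratio = 1,006,080,000 / 94,320,000 = 10.67.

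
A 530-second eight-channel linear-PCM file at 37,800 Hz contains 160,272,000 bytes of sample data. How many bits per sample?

8 bits

Bytes per sample = 160,272,000 / (37,800 × 530 × 8) = 160,272,000 / 160,272,000 = 1.
Bit depth = 1 × 8 = 8 bits.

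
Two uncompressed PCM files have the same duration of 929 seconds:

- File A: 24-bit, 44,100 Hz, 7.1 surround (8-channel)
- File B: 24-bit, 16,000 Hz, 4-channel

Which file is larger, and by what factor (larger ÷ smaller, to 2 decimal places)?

File A: 44,100 × 3 × 8 = 1,058,400 bytes/s.
File B: 16,000 × 3 × 4 = 192,000 bytes/s.
File A is larger; ratio = 983,253,600 / 178,368,000 = 5.51.

File A, by a factor of 5.51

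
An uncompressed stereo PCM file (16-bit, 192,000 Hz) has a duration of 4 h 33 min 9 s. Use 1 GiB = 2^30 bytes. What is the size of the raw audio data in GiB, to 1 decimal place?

Duration = 4 h 33 min 9 s = 16,389 s.
Bytes = 192,000 samples/s × 16,389 s × 2 bytes/sample × 2 ch = 12,586,752,000 bytes.
12,586,752,000 / 1,073,741,824 = 11.7 GiB.

11.7 GiB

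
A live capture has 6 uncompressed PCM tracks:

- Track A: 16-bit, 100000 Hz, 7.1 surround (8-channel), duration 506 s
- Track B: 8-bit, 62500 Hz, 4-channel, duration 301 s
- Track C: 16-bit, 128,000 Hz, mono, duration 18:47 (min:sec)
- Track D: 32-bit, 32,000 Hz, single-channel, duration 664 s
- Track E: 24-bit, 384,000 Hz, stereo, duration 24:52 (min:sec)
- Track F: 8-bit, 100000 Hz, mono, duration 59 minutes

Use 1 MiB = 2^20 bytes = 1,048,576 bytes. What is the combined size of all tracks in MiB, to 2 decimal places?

Track A: 100,000 × 506 × 2 × 8 = 809,600,000 bytes.
Track B: 62,500 × 301 × 1 × 4 = 75,250,000 bytes.
Track C: 18:47 (min:sec) = 1,127 s; 128,000 × 1,127 × 2 × 1 = 288,512,000 bytes.
Track D: 32,000 × 664 × 4 × 1 = 84,992,000 bytes.
Track E: 24:52 (min:sec) = 1,492 s; 384,000 × 1,492 × 3 × 2 = 3,437,568,000 bytes.
Track F: 59 minutes = 3,540 s; 100,000 × 3,540 × 1 × 1 = 354,000,000 bytes.
Total = 5,049,922,000 bytes = 4815.98 MiB.

4815.98 MiB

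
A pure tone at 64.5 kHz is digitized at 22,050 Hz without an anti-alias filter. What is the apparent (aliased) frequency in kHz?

1.65 kHz

Nyquist = 22,050/2 = 11,025 Hz; 64,500 Hz exceeds it.
Alias = |64,500 − 3×22,050| = |64,500 − 66,150| = 1,650 Hz = 1.65 kHz.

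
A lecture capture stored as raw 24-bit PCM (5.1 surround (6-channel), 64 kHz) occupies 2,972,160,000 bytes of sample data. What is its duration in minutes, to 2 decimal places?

43.00 minutes

Byte rate = 64,000 × 3 × 6 = 1,152,000 bytes/s.
Duration = 2,972,160,000 / 1,152,000 = 2,580 s.
2,580 s / 60 = 43.00 minutes.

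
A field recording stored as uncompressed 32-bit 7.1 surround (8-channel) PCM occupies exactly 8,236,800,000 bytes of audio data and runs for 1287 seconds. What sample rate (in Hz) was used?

Bytes = sample_rate × seconds × bytes_per_sample × channels.
sample_rate = 8,236,800,000 / (1,287 × 4 × 8) = 8,236,800,000 / 41,184 = 200,000 Hz.

200,000 Hz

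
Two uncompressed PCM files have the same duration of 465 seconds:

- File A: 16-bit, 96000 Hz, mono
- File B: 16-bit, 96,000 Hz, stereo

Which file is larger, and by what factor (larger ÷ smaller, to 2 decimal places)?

File A: 96,000 × 2 × 1 = 192,000 bytes/s.
File B: 96,000 × 2 × 2 = 384,000 bytes/s.
File B is larger; ratio = 178,560,000 / 89,280,000 = 2.00.

File B, by a factor of 2.00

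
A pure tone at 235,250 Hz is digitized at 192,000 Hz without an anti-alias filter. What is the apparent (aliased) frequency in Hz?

43,250 Hz

Nyquist = 192,000/2 = 96,000 Hz; 235,250 Hz exceeds it.
Alias = |235,250 − 1×192,000| = |235,250 − 192,000| = 43,250 Hz.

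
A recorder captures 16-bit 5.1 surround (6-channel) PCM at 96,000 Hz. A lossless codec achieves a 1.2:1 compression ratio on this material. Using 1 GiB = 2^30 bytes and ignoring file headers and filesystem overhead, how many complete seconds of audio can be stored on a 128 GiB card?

Uncompressed byte rate = 96,000 × 2 × 6 = 1,152,000 bytes/s.
After 1.2:1 compression, effective rate ≈ 960000 bytes/s.
Capacity = 128 × 1,073,741,824 = 137,438,953,472 bytes.
137,438,953,472 / effective rate ≈ 143165.58 s → 143,165 seconds.

143,165 seconds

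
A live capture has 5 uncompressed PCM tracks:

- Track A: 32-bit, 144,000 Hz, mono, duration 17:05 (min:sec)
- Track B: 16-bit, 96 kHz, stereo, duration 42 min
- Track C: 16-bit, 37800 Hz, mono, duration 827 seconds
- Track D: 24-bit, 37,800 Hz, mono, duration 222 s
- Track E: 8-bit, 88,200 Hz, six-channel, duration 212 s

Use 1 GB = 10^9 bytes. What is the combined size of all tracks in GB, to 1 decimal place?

1.8 GB

Track A: 17:05 (min:sec) = 1,025 s; 144,000 × 1,025 × 4 × 1 = 590,400,000 bytes.
Track B: 42 min = 2,520 s; 96,000 × 2,520 × 2 × 2 = 967,680,000 bytes.
Track C: 37,800 × 827 × 2 × 1 = 62,521,200 bytes.
Track D: 37,800 × 222 × 3 × 1 = 25,174,800 bytes.
Track E: 88,200 × 212 × 1 × 6 = 112,190,400 bytes.
Total = 1,757,966,400 bytes = 1.8 GB.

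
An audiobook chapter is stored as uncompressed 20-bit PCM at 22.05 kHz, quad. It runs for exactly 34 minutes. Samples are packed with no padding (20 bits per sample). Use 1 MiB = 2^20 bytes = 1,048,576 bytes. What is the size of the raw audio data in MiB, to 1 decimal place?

429.0 MiB

Duration = exactly 34 minutes = 2,040 s.
Bits = 22,050 × 2,040 × 20 × 4 = 3,598,560,000 bits = 449,820,000 bytes.
449,820,000 / 1,048,576 = 429.0 MiB.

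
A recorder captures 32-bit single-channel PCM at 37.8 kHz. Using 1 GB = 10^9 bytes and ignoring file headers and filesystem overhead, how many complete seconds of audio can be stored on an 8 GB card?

52,910 seconds

Uncompressed byte rate = 37,800 × 4 × 1 = 151,200 bytes/s.
Capacity = 8 × 1,000,000,000 = 8,000,000,000 bytes.
8,000,000,000 / 151,200 ≈ 52910.05 s → 52,910 seconds.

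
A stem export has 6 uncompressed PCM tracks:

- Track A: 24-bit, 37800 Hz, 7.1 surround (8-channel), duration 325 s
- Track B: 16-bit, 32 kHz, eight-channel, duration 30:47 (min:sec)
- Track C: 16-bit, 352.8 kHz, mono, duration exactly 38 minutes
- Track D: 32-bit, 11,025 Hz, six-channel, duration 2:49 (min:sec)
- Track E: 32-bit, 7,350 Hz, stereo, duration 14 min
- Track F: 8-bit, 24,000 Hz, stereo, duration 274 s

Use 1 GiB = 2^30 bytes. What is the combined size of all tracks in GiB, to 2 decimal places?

Track A: 37,800 × 325 × 3 × 8 = 294,840,000 bytes.
Track B: 30:47 (min:sec) = 1,847 s; 32,000 × 1,847 × 2 × 8 = 945,664,000 bytes.
Track C: exactly 38 minutes = 2,280 s; 352,800 × 2,280 × 2 × 1 = 1,608,768,000 bytes.
Track D: 2:49 (min:sec) = 169 s; 11,025 × 169 × 4 × 6 = 44,717,400 bytes.
Track E: 14 min = 840 s; 7,350 × 840 × 4 × 2 = 49,392,000 bytes.
Track F: 24,000 × 274 × 1 × 2 = 13,152,000 bytes.
Total = 2,956,533,400 bytes = 2.75 GiB.

2.75 GiB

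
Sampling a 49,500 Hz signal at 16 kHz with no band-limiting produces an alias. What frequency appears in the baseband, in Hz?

1,500 Hz

Nyquist = 16,000/2 = 8,000 Hz; 49,500 Hz exceeds it.
Alias = |49,500 − 3×16,000| = |49,500 − 48,000| = 1,500 Hz.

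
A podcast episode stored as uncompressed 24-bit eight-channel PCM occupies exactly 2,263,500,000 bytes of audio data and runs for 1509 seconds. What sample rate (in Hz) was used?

62,500 Hz

Bytes = sample_rate × seconds × bytes_per_sample × channels.
sample_rate = 2,263,500,000 / (1,509 × 3 × 8) = 2,263,500,000 / 36,216 = 62,500 Hz.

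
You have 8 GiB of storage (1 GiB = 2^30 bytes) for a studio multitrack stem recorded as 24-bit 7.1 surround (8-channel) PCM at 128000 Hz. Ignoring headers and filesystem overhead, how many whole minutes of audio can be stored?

46 minutes

Uncompressed byte rate = 128,000 × 3 × 8 = 3,072,000 bytes/s.
Capacity = 8 × 1,073,741,824 = 8,589,934,592 bytes.
8,589,934,592 / 3,072,000 ≈ 2796.2 s → 46 minutes.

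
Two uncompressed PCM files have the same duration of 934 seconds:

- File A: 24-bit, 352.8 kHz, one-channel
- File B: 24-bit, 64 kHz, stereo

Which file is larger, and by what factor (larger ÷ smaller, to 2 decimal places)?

File A, by a factor of 2.76

File A: 352,800 × 3 × 1 = 1,058,400 bytes/s.
File B: 64,000 × 3 × 2 = 384,000 bytes/s.
File A is larger; ratio = 988,545,600 / 358,656,000 = 2.76.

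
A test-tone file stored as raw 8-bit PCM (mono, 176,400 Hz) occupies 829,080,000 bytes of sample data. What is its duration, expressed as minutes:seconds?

Byte rate = 176,400 × 1 × 1 = 176,400 bytes/s.
Duration = 829,080,000 / 176,400 = 4,700 s.
4,700 s = 78:20.

78:20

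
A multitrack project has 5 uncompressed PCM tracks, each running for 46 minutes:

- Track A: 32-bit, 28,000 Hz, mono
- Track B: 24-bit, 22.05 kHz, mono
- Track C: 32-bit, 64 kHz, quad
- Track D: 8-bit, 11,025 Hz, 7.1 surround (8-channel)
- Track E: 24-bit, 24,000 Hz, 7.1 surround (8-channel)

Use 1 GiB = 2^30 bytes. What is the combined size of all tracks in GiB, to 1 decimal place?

4.8 GiB

46 minutes = 2,760 s.
Track A: 28,000 × 2,760 × 4 × 1 = 309,120,000 bytes.
Track B: 22,050 × 2,760 × 3 × 1 = 182,574,000 bytes.
Track C: 64,000 × 2,760 × 4 × 4 = 2,826,240,000 bytes.
Track D: 11,025 × 2,760 × 1 × 8 = 243,432,000 bytes.
Track E: 24,000 × 2,760 × 3 × 8 = 1,589,760,000 bytes.
Total = 5,151,126,000 bytes = 4.8 GiB.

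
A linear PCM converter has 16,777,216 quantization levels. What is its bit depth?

log2(16,777,216) = 24.

24 bits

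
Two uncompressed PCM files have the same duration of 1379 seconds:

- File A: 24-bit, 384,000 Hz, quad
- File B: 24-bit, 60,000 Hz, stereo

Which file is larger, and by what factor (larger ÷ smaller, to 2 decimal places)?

File A, by a factor of 12.80

File A: 384,000 × 3 × 4 = 4,608,000 bytes/s.
File B: 60,000 × 3 × 2 = 360,000 bytes/s.
File A is larger; ratio = 6,354,432,000 / 496,440,000 = 12.80.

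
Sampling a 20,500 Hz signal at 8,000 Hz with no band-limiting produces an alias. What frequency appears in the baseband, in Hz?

3,500 Hz

Nyquist = 8,000/2 = 4,000 Hz; 20,500 Hz exceeds it.
Alias = |20,500 − 3×8,000| = |20,500 − 24,000| = 3,500 Hz.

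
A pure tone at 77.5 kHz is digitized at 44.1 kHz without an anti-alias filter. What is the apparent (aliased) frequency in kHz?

10.7 kHz

Nyquist = 44,100/2 = 22,050 Hz; 77,500 Hz exceeds it.
Alias = |77,500 − 2×44,100| = |77,500 − 88,200| = 10,700 Hz = 10.7 kHz.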